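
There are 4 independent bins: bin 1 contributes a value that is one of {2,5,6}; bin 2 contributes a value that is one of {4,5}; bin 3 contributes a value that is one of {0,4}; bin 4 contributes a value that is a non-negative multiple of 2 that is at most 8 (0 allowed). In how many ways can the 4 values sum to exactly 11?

The generating function for the choices is (q² + q⁵ + q⁶)·(q⁴ + q⁵)·(1 + q⁴)·(1 + q² + q⁴ + q⁶ + q⁸); the count is [q¹¹].
(q² + q⁵ + q⁶) has coefficients 0,0,1,0,0,1,1 for degrees 0…6.
(q⁴ + q⁵) has coefficients 0,0,0,0,1,1,0,0,0,0,0,0 for degrees 0…11.
Multiplying by (1 + q⁴) gives running coefficients 0,0,0,0,1,1,0,0,1,1,0,0 for degrees 0…11.
Finally multiplying by (1 + q² + q⁴ + q⁶ + q⁸), the product of all factors after the first has coefficients 0,0,0,0,1,1,1,1,2,2,2,2 for degrees 0…11.
[q¹¹] = 1·2 + 1·1 + 1·1 = 4.

4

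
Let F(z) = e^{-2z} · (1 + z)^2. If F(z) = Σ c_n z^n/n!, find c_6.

The EGF product rule gives c_6 = Σ_{k_1+k_2=6} C(6; k_1,k_2) · ∏ g_i(k_i), where e^{-2z} gives (-2)^k; (1+z)^2 gives the falling factorial (2)_k.
g_1(k) for k = 0…6: 1, -2, 4, -8, 16, -32, 64.
g_2(k) for k = 0…6: 1, 2, 2, 0, 0, 0, 0.
c_6 = Σ_k C(6,k)·g_1(k)·g_2(6−k) = 15·16·2 + 6·(-32)·2 + 1·64·1 = 480 − 384 + 64 = 160.

160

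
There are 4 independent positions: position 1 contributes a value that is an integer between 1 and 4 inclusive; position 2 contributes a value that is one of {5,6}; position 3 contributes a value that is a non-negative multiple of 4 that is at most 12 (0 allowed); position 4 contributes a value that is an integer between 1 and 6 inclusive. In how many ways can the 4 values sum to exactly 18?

12

The generating function for the choices is (y + y² + y³ + y⁴)·(y⁵ + y⁶)·(1 + y⁴ + y⁸ + y¹²)·(y + y² + y³ + y⁴ + y⁵ + y⁶); the count is [y¹⁸].
(y + y² + y³ + y⁴) has coefficients 0,1,1,1,1 for degrees 0…4.
(y⁵ + y⁶) has coefficients 0,0,0,0,0,1,1,0,0,0,0,0,0,0,0,0,0,0,0 for degrees 0…18.
Multiplying by (1 + y⁴ + y⁸ + y¹²) gives running coefficients 0,0,0,0,0,1,1,0,0,1,1,0,0,1,1,0,0,1,1 for degrees 0…18.
Finally multiplying by (y + y² + y³ + y⁴ + y⁵ + y⁶), the product of all factors after the first has coefficients 0,0,0,0,0,0,1,2,2,2,3,4,3,2,3,4,3,2,3 for degrees 0…18.
[y¹⁸] = 1·2 + 1·3 + 1·4 + 1·3 = 12.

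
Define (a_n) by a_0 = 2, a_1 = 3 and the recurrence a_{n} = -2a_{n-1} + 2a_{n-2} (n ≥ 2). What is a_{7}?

504

The ordinary generating function has denominator 1 + 2z - 2z^2.
Iterating the recurrence: a_0,…,a_{7} = 2, 3, -2, 10, -24, 68, -184, 504.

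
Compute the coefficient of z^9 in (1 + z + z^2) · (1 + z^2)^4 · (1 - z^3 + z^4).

-3

(1 + z + z^2) has coefficients 1,1,1 for degrees 0…2.
(1 + z^2)^4 has coefficients 1,0,4,0,6,0,4,0,1,0 for degrees 0…9.
Finally multiplying by (1 - z^3 + z^4), the product of all factors after the first has coefficients 1,0,4,-1,7,-4,8,-6,7,-4 for degrees 0…9.
[z^9] = 1·(-4) + 1·7 + 1·(-6) = -3.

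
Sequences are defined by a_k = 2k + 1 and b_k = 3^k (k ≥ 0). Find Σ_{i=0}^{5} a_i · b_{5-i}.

The convolution is the t^5 coefficient of A(t)B(t).
Σ = 1·243 + 3·81 + 5·27 + 7·9 + 9·3 + 11·1 = 722.

722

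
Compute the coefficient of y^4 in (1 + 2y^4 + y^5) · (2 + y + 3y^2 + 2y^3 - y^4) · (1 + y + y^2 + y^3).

(1 + 2y^4 + y^5) has coefficients 1,0,0,0,2 for degrees 0…4.
(2 + y + 3y^2 + 2y^3 - y^4) has coefficients 2,1,3,2,-1 for degrees 0…4.
Finally multiplying by (1 + y + y^2 + y^3), the product of all factors after the first has coefficients 2,3,6,8,5 for degrees 0…4.
[y^4] = 1·5 + 2·2 = 9.

9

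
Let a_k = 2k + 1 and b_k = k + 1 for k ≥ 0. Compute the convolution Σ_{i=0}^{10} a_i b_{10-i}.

The convolution is the t^10 coefficient of A(t)B(t).
Σ = 1·11 + 3·10 + 5·9 + 7·8 + 9·7 + 11·6 + 13·5 + 15·4 + 17·3 + 19·2 + 21·1 = 506.

506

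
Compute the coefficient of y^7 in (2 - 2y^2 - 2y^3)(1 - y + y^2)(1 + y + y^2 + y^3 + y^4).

-2

(2 - 2y^2 - 2y^3) has coefficients 2,0,-2,-2 for degrees 0…3.
(1 - y + y^2) has coefficients 1,-1,1,0,0,0,0,0 for degrees 0…7.
Finally multiplying by (1 + y + y^2 + y^3 + y^4), the product of all factors after the first has coefficients 1,0,1,1,1,0,1,0 for degrees 0…7.
[y^7] = 2·0 − 2·0 − 2·1 = -2.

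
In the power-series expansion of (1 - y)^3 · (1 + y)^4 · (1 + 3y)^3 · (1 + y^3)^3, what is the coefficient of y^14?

(1 - y)^3 has coefficients 1,-3,3,-1 for degrees 0…3.
(1 + y)^4 has coefficients 1,4,6,4,1,0,0,0,0,0,0,0,0,0,0 for degrees 0…14.
Multiplying by (1 + 3y)^3 gives running coefficients 1,13,69,193,307,279,135,27,0,0,0,0,0,0,0 for degrees 0…14.
Finally multiplying by (1 + y^3)^3, the product of all factors after the first has coefficients 1,13,69,196,346,486,717,987,1044,985,1015,906,598,388,279 for degrees 0…14.
[y^14] = 1·279 − 3·388 + 3·598 − 1·906 = 3.

3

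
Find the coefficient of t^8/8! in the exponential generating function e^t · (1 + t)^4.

3393

The EGF product rule gives c_8 = Σ_{k_1+k_2=8} C(8; k_1,k_2) · ∏ g_i(k_i), where e^t gives (1)^k; (1+t)^4 gives the falling factorial (4)_k.
g_1(k) for k = 0…8: 1, 1, 1, 1, 1, 1, 1, 1, 1.
g_2(k) for k = 0…8: 1, 4, 12, 24, 24, 0, 0, 0, 0.
c_8 = Σ_k C(8,k)·g_1(k)·g_2(8−k) = 70·1·24 + 56·1·24 + 28·1·12 + 8·1·4 + 1·1·1 = 1680 + 1344 + 336 + 32 + 1 = 3393.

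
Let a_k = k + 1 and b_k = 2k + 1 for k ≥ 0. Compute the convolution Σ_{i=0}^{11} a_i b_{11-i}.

The convolution is the x^11 coefficient of A(x)B(x).
Σ = 1·23 + 2·21 + 3·19 + 4·17 + 5·15 + 6·13 + 7·11 + 8·9 + 9·7 + 10·5 + 11·3 + 12·1 = 650.

650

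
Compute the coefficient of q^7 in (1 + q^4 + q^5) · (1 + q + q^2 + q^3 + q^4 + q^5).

(1 + q^4 + q^5) has coefficients 1,0,0,0,1,1 for degrees 0…5.
(1 + q + q^2 + q^3 + q^4 + q^5) has coefficients 1,1,1,1,1,1,0,0 for degrees 0…7.
[q^7] = 1·0 + 1·1 + 1·1 = 2.

2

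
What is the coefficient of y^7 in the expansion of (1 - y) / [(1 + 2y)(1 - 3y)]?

The denominator gives the recurrence a_n = a_(n−1) + 6a_(n−2) for n ≥ 2; the numerator fixes a_0 = 1, a_1 = 0.
Iterating: 1, 0, 6, 6, 42, 78, 330, 798, so a_7 = 798.

798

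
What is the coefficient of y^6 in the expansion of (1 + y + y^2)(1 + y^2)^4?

10

(1 + y + y^2) has coefficients 1,1,1 for degrees 0…2.
(1 + y^2)^4 has coefficients 1,0,4,0,6,0,4 for degrees 0…6.
[y^6] = 1·4 + 1·0 + 1·6 = 10.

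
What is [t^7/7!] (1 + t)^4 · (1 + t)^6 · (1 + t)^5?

32432400

The EGF product rule gives c_7 = Σ_{k_1+k_2+k_3=7} C(7; k_1,k_2,k_3) · ∏ g_i(k_i), where (1+t)^4 gives the falling factorial (4)_k; (1+t)^6 gives the falling factorial (6)_k; (1+t)^5 gives the falling factorial (5)_k.
g_1(k) for k = 0…7: 1, 4, 12, 24, 24, 0, 0, 0.
g_2(k) for k = 0…7: 1, 6, 30, 120, 360, 720, 720, 0.
g_3(k) for k = 0…7: 1, 5, 20, 60, 120, 120, 0, 0.
First combine the last two factors: h(k) = Σ_j C(k,j)·g_2(j)·g_3(k−j) for k = 0…7: 1, 11, 110, 990, 7920, 55440, 332640, 1663200.
c_7 = Σ_k C(7,k)·g_1(k)·h(7−k) = 1·1·1663200 + 7·4·332640 + 21·12·55440 + 35·24·7920 + 35·24·990 = 1663200 + 9313920 + 13970880 + 6652800 + 831600 = 32432400.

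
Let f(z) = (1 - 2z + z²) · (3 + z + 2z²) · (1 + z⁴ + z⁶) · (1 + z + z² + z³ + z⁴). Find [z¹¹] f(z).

-4

(1 - 2z + z²) has coefficients 1,-2,1 for degrees 0…2.
(3 + z + 2z²) has coefficients 3,1,2,0,0,0,0,0,0,0,0,0 for degrees 0…11.
Multiplying by (1 + z⁴ + z⁶) gives running coefficients 3,1,2,0,3,1,5,1,2,0,0,0 for degrees 0…11.
Finally multiplying by (1 + z + z² + z³ + z⁴), the product of all factors after the first has coefficients 3,4,6,6,9,7,11,10,12,9,8,3 for degrees 0…11.
[z¹¹] = 1·3 − 2·8 + 1·9 = -4.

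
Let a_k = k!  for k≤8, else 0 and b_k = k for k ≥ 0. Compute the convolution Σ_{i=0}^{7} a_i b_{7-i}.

1079

The convolution is the x^7 coefficient of A(x)B(x).
Σ = 1·7 + 1·6 + 2·5 + 6·4 + 24·3 + 120·2 + 720·1 + 5040·0 = 1079.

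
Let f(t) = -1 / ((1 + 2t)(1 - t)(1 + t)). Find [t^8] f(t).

Partial fractions give a closed form: a_n = (-4/3)·(-2)^n + (-1/6)·1^n + (1/2)·(-1)^n.
At n = 8: a_8 = -341.

-341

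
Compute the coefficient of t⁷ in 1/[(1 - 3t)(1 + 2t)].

1261

Partial fractions give a closed form: a_n = (3/5)·3^n + (2/5)·(-2)^n.
At n = 7: a_7 = 1261.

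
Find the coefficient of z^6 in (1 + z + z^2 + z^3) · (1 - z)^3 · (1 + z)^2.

(1 + z + z^2 + z^3) has coefficients 1,1,1,1 for degrees 0…3.
(1 - z)^3 has coefficients 1,-3,3,-1,0,0,0 for degrees 0…6.
Finally multiplying by (1 + z)^2, the product of all factors after the first has coefficients 1,-1,-2,2,1,-1,0 for degrees 0…6.
[z^6] = 1·0 + 1·(-1) + 1·1 + 1·2 = 2.

2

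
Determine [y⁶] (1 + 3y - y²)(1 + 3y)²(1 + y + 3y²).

-27

(1 + 3y - y²) has coefficients 1,3,-1 for degrees 0…2.
(1 + 3y)² has coefficients 1,6,9,0,0,0,0 for degrees 0…6.
Finally multiplying by (1 + y + 3y²), the product of all factors after the first has coefficients 1,7,18,27,27,0,0 for degrees 0…6.
[y⁶] = 1·0 + 3·0 − 1·27 = -27.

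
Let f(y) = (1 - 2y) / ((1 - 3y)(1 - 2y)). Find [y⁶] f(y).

729

Partial fractions give a closed form: a_n = (1)·3^n.
At n = 6: a_6 = 729.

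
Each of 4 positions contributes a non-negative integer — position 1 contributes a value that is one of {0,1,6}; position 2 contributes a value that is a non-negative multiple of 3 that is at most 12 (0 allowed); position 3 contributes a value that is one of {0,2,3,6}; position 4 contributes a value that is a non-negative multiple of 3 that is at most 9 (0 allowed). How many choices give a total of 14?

The generating function for the choices is (1 + q + q^6)·(1 + q^3 + q^6 + q^9 + q^12)·(1 + q^2 + q^3 + q^6)·(1 + q^3 + q^6 + q^9); the count is [q^14].
(1 + q + q^6) has coefficients 1,1,0,0,0,0,1 for degrees 0…6.
(1 + q^3 + q^6 + q^9 + q^12) has coefficients 1,0,0,1,0,0,1,0,0,1,0,0,1,0,0 for degrees 0…14.
Multiplying by (1 + q^2 + q^3 + q^6) gives running coefficients 1,0,1,2,0,1,3,0,1,3,0,1,3,0,1 for degrees 0…14.
Finally multiplying by (1 + q^3 + q^6 + q^9), the product of all factors after the first has coefficients 1,0,1,3,0,2,6,0,3,9,0,4,11,0,4 for degrees 0…14.
[q^14] = 1·4 + 1·0 + 1·3 = 7.

7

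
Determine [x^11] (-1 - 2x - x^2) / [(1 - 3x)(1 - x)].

The denominator gives the recurrence a_n = 4a_(n−1) − 3a_(n−2) for n ≥ 3; the numerator fixes a_0 = -1, a_1 = -6, a_2 = -22.
Iterating: -1, -6, -22, -70, -214, -646, -1942, -5830, -17494, -52486, -157462, -472390, so a_11 = -472390.

-472390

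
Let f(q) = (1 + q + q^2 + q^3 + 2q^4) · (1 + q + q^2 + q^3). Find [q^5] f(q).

(1 + q + q^2 + q^3 + 2q^4) has coefficients 1,1,1,1,2 for degrees 0…4.
(1 + q + q^2 + q^3) has coefficients 1,1,1,1,0,0 for degrees 0…5.
[q^5] = 1·0 + 1·0 + 1·1 + 1·1 + 2·1 = 4.

4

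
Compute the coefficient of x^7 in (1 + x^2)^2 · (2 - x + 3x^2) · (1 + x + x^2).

2

(1 + x^2)^2 has coefficients 1,0,2,0,1 for degrees 0…4.
(2 - x + 3x^2) has coefficients 2,-1,3,0,0,0,0,0 for degrees 0…7.
Finally multiplying by (1 + x + x^2), the product of all factors after the first has coefficients 2,1,4,2,3,0,0,0 for degrees 0…7.
[x^7] = 1·0 + 2·0 + 1·2 = 2.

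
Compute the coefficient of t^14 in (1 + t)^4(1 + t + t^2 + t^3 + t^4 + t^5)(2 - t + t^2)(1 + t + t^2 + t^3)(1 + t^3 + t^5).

(1 + t)^4 has coefficients 1,4,6,4,1 for degrees 0…4.
(1 + t + t^2 + t^3 + t^4 + t^5) has coefficients 1,1,1,1,1,1,0,0,0,0,0,0,0,0,0 for degrees 0…14.
Multiplying by (2 - t + t^2) gives running coefficients 2,1,2,2,2,2,0,1,0,0,0,0,0,0,0 for degrees 0…14.
Multiplying by (1 + t + t^2 + t^3) gives running coefficients 2,3,5,7,7,8,6,5,3,1,1,0,0,0,0 for degrees 0…14.
Finally multiplying by (1 + t^3 + t^5), the product of all factors after the first has coefficients 2,3,5,9,10,15,16,17,18,14,14,9,6,4,1 for degrees 0…14.
[t^14] = 1·1 + 4·4 + 6·6 + 4·9 + 1·14 = 103.

103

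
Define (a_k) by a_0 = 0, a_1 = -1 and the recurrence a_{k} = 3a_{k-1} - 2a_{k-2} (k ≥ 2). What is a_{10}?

-1023

The ordinary generating function has denominator 1 - 3q + 2q^2.
Iterating the recurrence: a_0,…,a_{10} = 0, -1, -3, -7, -15, -31, -63, -127, -255, -511, -1023.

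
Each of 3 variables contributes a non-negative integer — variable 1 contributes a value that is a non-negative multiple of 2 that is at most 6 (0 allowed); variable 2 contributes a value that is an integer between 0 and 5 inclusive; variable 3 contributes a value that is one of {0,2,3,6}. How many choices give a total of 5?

7

The generating function for the choices is (1 + z² + z⁴ + z⁶)·(1 + z + z² + z³ + z⁴ + z⁵)·(1 + z² + z³ + z⁶); the count is [z⁵].
(1 + z² + z⁴ + z⁶) has coefficients 1,0,1,0,1,0 for degrees 0…5.
(1 + z + z² + z³ + z⁴ + z⁵) has coefficients 1,1,1,1,1,1 for degrees 0…5.
Finally multiplying by (1 + z² + z³ + z⁶), the product of all factors after the first has coefficients 1,1,2,3,3,3 for degrees 0…5.
[z⁵] = 1·3 + 1·3 + 1·1 = 7.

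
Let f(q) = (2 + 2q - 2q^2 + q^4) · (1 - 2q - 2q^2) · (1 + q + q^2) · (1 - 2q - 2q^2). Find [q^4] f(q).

(2 + 2q - 2q^2 + q^4) has coefficients 2,2,-2,0,1 for degrees 0…4.
(1 - 2q - 2q^2) has coefficients 1,-2,-2,0,0 for degrees 0…4.
Multiplying by (1 + q + q^2) gives running coefficients 1,-1,-3,-4,-2 for degrees 0…4.
Finally multiplying by (1 - 2q - 2q^2), the product of all factors after the first has coefficients 1,-3,-3,4,12 for degrees 0…4.
[q^4] = 2·12 + 2·4 − 2·(-3) + 1·1 = 39.

39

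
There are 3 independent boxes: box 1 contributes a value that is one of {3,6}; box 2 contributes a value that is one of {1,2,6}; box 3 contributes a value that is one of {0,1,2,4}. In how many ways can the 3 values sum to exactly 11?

The generating function for the choices is (x^3 + x^6)·(x + x^2 + x^6)·(1 + x + x^2 + x^4); the count is [x^11].
(x^3 + x^6) has coefficients 0,0,0,1,0,0,1 for degrees 0…6.
(x + x^2 + x^6) has coefficients 0,1,1,0,0,0,1,0,0,0,0,0 for degrees 0…11.
Finally multiplying by (1 + x + x^2 + x^4), the product of all factors after the first has coefficients 0,1,2,2,1,1,2,1,1,0,1,0 for degrees 0…11.
[x^11] = 1·1 + 1·1 = 2.

2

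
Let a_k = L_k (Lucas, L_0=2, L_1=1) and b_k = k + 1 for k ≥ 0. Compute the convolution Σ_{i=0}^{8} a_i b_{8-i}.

The convolution is the x^8 coefficient of A(x)B(x).
Σ = 2·9 + 1·8 + 3·7 + 4·6 + 7·5 + 11·4 + 18·3 + 29·2 + 47·1 = 309.

309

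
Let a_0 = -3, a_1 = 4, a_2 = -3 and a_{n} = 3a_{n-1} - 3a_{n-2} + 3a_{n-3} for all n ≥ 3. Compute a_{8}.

The ordinary generating function has denominator 1 - 3t + 3t^2 - 3t^3.
Iterating the recurrence: a_0,…,a_{8} = -3, 4, -3, -30, -69, -126, -261, -612, -1431.

-1431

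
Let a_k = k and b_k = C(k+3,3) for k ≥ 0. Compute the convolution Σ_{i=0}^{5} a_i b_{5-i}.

This is [x^5] in the product of the two ordinary generating functions.
Σ = 0·56 + 1·35 + 2·20 + 3·10 + 4·4 + 5·1 = 126.

126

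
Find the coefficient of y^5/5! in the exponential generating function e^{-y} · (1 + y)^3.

The EGF product rule gives c_5 = Σ_{k_1+k_2=5} C(5; k_1,k_2) · ∏ g_i(k_i), where e^{-y} gives (-1)^k; (1+y)^3 gives the falling factorial (3)_k.
g_1(k) for k = 0…5: 1, -1, 1, -1, 1, -1.
g_2(k) for k = 0…5: 1, 3, 6, 6, 0, 0.
c_5 = Σ_k C(5,k)·g_1(k)·g_2(5−k) = 10·1·6 + 10·(-1)·6 + 5·1·3 + 1·(-1)·1 = 60 − 60 + 15 − 1 = 14.

14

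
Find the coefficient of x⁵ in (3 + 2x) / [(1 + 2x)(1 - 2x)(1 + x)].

-21

Partial fractions give a closed form: a_n = (2)·(-2)^n + (4/3)·2^n + (-1/3)·(-1)^n.
At n = 5: a_5 = -21.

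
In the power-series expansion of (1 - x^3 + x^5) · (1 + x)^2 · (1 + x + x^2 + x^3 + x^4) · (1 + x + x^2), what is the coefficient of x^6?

1

(1 - x^3 + x^5) has coefficients 1,0,0,-1,0,1 for degrees 0…5.
(1 + x)^2 has coefficients 1,2,1,0,0,0,0 for degrees 0…6.
Multiplying by (1 + x + x^2 + x^3 + x^4) gives running coefficients 1,3,4,4,4,3,1 for degrees 0…6.
Finally multiplying by (1 + x + x^2), the product of all factors after the first has coefficients 1,4,8,11,12,11,8 for degrees 0…6.
[x^6] = 1·8 − 1·11 + 1·4 = 1.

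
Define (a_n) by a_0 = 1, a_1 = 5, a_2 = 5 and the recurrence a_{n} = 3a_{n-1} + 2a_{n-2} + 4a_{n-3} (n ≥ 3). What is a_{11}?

1303229

The ordinary generating function has denominator 1 - 3t - 2t^2 - 4t^3.
Iterating the recurrence: a_0,…,a_{11} = 1, 5, 5, 29, 117, 429, 1637, 6237, 23701, 90125, 342725, 1303229.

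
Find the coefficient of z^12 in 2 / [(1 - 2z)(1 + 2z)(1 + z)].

10922

Partial fractions give a closed form: a_n = (2/3)·2^n + (2)·(-2)^n + (-2/3)·(-1)^n.
At n = 12: a_12 = 10922.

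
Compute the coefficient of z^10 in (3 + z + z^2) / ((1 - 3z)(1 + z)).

The denominator gives the recurrence a_n = 2a_(n−1) + 3a_(n−2) for n ≥ 3; the numerator fixes a_0 = 3, a_1 = 7, a_2 = 24.
Iterating: 3, 7, 24, 69, 210, 627, 1884, 5649, 16950, 50847, 152544, so a_10 = 152544.

152544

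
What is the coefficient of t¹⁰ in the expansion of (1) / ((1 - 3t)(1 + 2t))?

The denominator gives the recurrence a_n = a_(n−1) + 6a_(n−2) for n ≥ 2; the numerator fixes a_0 = 1, a_1 = 1.
Iterating: 1, 1, 7, 13, 55, 133, 463, 1261, 4039, 11605, 35839, so a_10 = 35839.

35839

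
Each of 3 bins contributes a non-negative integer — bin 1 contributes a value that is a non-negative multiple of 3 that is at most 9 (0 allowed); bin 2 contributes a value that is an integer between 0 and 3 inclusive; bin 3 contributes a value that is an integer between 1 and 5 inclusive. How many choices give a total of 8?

The generating function for the choices is (1 + t^3 + t^6 + t^9)·(1 + t + t^2 + t^3)·(t + t^2 + t^3 + t^4 + t^5); the count is [t^8].
(1 + t^3 + t^6 + t^9) has coefficients 1,0,0,1,0,0,1,0,0 for degrees 0…8.
(1 + t + t^2 + t^3) has coefficients 1,1,1,1,0,0,0,0,0 for degrees 0…8.
Finally multiplying by (t + t^2 + t^3 + t^4 + t^5), the product of all factors after the first has coefficients 0,1,2,3,4,4,3,2,1 for degrees 0…8.
[t^8] = 1·1 + 1·4 + 1·2 = 7.

7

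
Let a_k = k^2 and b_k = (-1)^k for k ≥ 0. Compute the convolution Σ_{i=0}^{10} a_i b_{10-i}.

55

Write out a_i and b_{10-i} for i = 0,…,10 and sum the products.
Σ = 0·1 + 1·(-1) + 4·1 + 9·(-1) + 16·1 + 25·(-1) + 36·1 + 49·(-1) + 64·1 + 81·(-1) + 100·1 = 55.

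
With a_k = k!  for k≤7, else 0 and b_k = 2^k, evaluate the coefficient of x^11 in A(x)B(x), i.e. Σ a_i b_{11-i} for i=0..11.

This is [x^11] in the product of the two ordinary generating functions.
Σ = 1·2048 + 1·1024 + 2·512 + 6·256 + 24·128 + 120·64 + 720·32 + 5040·16 + 0·8 + 0·4 + 0·2 + 0·1 = 120064.

120064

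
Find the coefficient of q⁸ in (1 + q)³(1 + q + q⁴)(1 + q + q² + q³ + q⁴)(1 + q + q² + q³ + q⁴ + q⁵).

91

(1 + q)³ has coefficients 1,3,3,1 for degrees 0…3.
(1 + q + q⁴) has coefficients 1,1,0,0,1,0,0,0,0 for degrees 0…8.
Multiplying by (1 + q + q² + q³ + q⁴) gives running coefficients 1,2,2,2,3,2,1,1,1 for degrees 0…8.
Finally multiplying by (1 + q + q² + q³ + q⁴ + q⁵), the product of all factors after the first has coefficients 1,3,5,7,10,12,12,11,10 for degrees 0…8.
[q⁸] = 1·10 + 3·11 + 3·12 + 1·12 = 91.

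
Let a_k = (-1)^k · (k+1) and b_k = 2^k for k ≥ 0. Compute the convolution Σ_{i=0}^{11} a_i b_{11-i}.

This is [x^11] in the product of the two ordinary generating functions.
Σ = 1·2048 − 2·1024 + 3·512 − 4·256 + 5·128 − 6·64 + 7·32 − 8·16 + 9·8 − 10·4 + 11·2 − 12·1 = 906.

906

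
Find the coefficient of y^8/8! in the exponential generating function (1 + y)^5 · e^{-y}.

-1159

The EGF product rule gives c_8 = Σ_{k_1+k_2=8} C(8; k_1,k_2) · ∏ g_i(k_i), where (1+y)^5 gives the falling factorial (5)_k; e^{-y} gives (-1)^k.
g_1(k) for k = 0…8: 1, 5, 20, 60, 120, 120, 0, 0, 0.
g_2(k) for k = 0…8: 1, -1, 1, -1, 1, -1, 1, -1, 1.
c_8 = Σ_k C(8,k)·g_1(k)·g_2(8−k) = 1·1·1 + 8·5·(-1) + 28·20·1 + 56·60·(-1) + 70·120·1 + 56·120·(-1) = 1 − 40 + 560 − 3360 + 8400 − 6720 = -1159.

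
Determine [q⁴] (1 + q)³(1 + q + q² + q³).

7

(1 + q)³ has coefficients 1,3,3,1 for degrees 0…3.
(1 + q + q² + q³) has coefficients 1,1,1,1,0 for degrees 0…4.
[q⁴] = 1·0 + 3·1 + 3·1 + 1·1 = 7.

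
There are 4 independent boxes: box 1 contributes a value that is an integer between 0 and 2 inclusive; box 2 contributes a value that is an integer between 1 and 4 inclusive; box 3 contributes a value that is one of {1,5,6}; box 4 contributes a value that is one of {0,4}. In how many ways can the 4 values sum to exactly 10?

The generating function for the choices is (1 + x + x^2)·(x + x^2 + x^3 + x^4)·(x + x^5 + x^6)·(1 + x^4); the count is [x^10].
(1 + x + x^2) has coefficients 1,1,1 for degrees 0…2.
(x + x^2 + x^3 + x^4) has coefficients 0,1,1,1,1,0,0,0,0,0,0 for degrees 0…10.
Multiplying by (x + x^5 + x^6) gives running coefficients 0,0,1,1,1,1,1,2,2,2,1 for degrees 0…10.
Finally multiplying by (1 + x^4), the product of all factors after the first has coefficients 0,0,1,1,1,1,2,3,3,3,2 for degrees 0…10.
[x^10] = 1·2 + 1·3 + 1·3 = 8.

8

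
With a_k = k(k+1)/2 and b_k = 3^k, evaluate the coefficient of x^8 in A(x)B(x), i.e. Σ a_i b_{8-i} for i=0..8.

This is [x^8] in the product of the two ordinary generating functions.
Σ = 0·6561 + 1·2187 + 3·729 + 6·243 + 10·81 + 15·27 + 21·9 + 28·3 + 36·1 = 7356.

7356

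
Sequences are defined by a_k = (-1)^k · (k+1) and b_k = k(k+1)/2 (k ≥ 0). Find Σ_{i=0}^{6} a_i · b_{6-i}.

6

This is [x^6] in the product of the two ordinary generating functions.
Σ = 1·21 − 2·15 + 3·10 − 4·6 + 5·3 − 6·1 + 7·0 = 6.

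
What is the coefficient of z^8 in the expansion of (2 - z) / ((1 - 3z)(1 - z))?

Partial fractions give a closed form: a_n = (5/2)·3^n + (-1/2)·1^n.
At n = 8: a_8 = 16402.

16402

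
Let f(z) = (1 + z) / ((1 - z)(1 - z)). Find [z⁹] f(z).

19

The denominator gives the recurrence a_n = 2a_(n−1) − a_(n−2) for n ≥ 3; the numerator fixes a_0 = 1, a_1 = 3, a_2 = 5.
Iterating: 1, 3, 5, 7, 9, 11, 13, 15, 17, 19, so a_9 = 19.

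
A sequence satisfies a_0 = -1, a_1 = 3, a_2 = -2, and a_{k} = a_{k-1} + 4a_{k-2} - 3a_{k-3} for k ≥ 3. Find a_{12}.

The ordinary generating function has denominator 1 - x - 4x^2 + 3x^3.
Iterating the recurrence: a_0,…,a_{12} = -1, 3, -2, 13, -4, 54, -1, 227, 61, 972, 535, 4240, 3464.

3464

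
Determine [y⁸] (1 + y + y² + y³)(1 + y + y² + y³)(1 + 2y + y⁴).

3

(1 + y + y² + y³) has coefficients 1,1,1,1 for degrees 0…3.
(1 + y + y² + y³) has coefficients 1,1,1,1,0,0,0,0,0 for degrees 0…8.
Finally multiplying by (1 + 2y + y⁴), the product of all factors after the first has coefficients 1,3,3,3,3,1,1,1,0 for degrees 0…8.
[y⁸] = 1·0 + 1·1 + 1·1 + 1·1 = 3.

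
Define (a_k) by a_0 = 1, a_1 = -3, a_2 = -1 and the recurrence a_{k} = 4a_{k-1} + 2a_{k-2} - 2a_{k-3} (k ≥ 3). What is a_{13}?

The ordinary generating function has denominator 1 - 4q - 2q^2 + 2q^3.
Iterating the recurrence: a_0,…,a_{13} = 1, -3, -1, -12, -44, -198, -856, -3732, -16244, -70728, -307936, -1340712, -5837264, -25414608.

-25414608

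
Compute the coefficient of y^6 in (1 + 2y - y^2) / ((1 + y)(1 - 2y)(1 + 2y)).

22

Partial fractions give a closed form: a_n = (2/3)·(-1)^n + (7/12)·2^n + (-1/4)·(-2)^n.
At n = 6: a_6 = 22.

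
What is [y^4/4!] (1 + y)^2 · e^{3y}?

405

The EGF product rule gives c_4 = Σ_{k_1+k_2=4} C(4; k_1,k_2) · ∏ g_i(k_i), where (1+y)^2 gives the falling factorial (2)_k; e^{3y} gives (3)^k.
g_1(k) for k = 0…4: 1, 2, 2, 0, 0.
g_2(k) for k = 0…4: 1, 3, 9, 27, 81.
c_4 = Σ_k C(4,k)·g_1(k)·g_2(4−k) = 1·1·81 + 4·2·27 + 6·2·9 = 81 + 216 + 108 = 405.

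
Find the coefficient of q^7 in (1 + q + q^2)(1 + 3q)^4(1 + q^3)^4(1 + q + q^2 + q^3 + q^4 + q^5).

(1 + q + q^2) has coefficients 1,1,1 for degrees 0…2.
(1 + 3q)^4 has coefficients 1,12,54,108,81,0,0,0 for degrees 0…7.
Multiplying by (1 + q^3)^4 gives running coefficients 1,12,54,112,129,216,438,396 for degrees 0…7.
Finally multiplying by (1 + q + q^2 + q^3 + q^4 + q^5), the product of all factors after the first has coefficients 1,13,67,179,308,524,961,1345 for degrees 0…7.
[q^7] = 1·1345 + 1·961 + 1·524 = 2830.

2830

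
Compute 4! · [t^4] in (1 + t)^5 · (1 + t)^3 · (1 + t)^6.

The EGF product rule gives c_4 = Σ_{k_1+k_2+k_3=4} C(4; k_1,k_2,k_3) · ∏ g_i(k_i), where (1+t)^5 gives the falling factorial (5)_k; (1+t)^3 gives the falling factorial (3)_k; (1+t)^6 gives the falling factorial (6)_k.
g_1(k) for k = 0…4: 1, 5, 20, 60, 120.
g_2(k) for k = 0…4: 1, 3, 6, 6, 0.
g_3(k) for k = 0…4: 1, 6, 30, 120, 360.
First combine the last two factors: h(k) = Σ_j C(k,j)·g_2(j)·g_3(k−j) for k = 0…4: 1, 9, 72, 504, 3024.
c_4 = Σ_k C(4,k)·g_1(k)·h(4−k) = 1·1·3024 + 4·5·504 + 6·20·72 + 4·60·9 + 1·120·1 = 3024 + 10080 + 8640 + 2160 + 120 = 24024.

24024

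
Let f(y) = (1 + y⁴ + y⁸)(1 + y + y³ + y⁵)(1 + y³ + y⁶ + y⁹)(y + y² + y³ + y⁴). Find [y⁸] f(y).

(1 + y⁴ + y⁸) has coefficients 1,0,0,0,1,0,0,0,1 for degrees 0…8.
(1 + y + y³ + y⁵) has coefficients 1,1,0,1,0,1,0,0,0 for degrees 0…8.
Multiplying by (1 + y³ + y⁶ + y⁹) gives running coefficients 1,1,0,2,1,1,2,1,1 for degrees 0…8.
Finally multiplying by (y + y² + y³ + y⁴), the product of all factors after the first has coefficients 0,1,2,2,4,4,4,6,5 for degrees 0…8.
[y⁸] = 1·5 + 1·4 + 1·0 = 9.

9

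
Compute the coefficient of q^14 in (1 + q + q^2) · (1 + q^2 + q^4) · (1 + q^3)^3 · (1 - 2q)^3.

(1 + q + q^2) has coefficients 1,1,1 for degrees 0…2.
(1 + q^2 + q^4) has coefficients 1,0,1,0,1,0,0,0,0,0,0,0,0,0,0 for degrees 0…14.
Multiplying by (1 + q^3)^3 gives running coefficients 1,0,1,3,1,3,3,3,3,1,3,1,0,1,0 for degrees 0…14.
Finally multiplying by (1 - 2q)^3, the product of all factors after the first has coefficients 1,-6,13,-11,-5,25,-27,13,-3,-5,9,-29,22,-11,-14 for degrees 0…14.
[q^14] = 1·(-14) + 1·(-11) + 1·22 = -3.

-3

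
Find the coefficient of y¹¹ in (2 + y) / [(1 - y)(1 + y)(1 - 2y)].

Partial fractions give a closed form: a_n = (-3/2)·1^n + (1/6)·(-1)^n + (10/3)·2^n.
At n = 11: a_11 = 6825.

6825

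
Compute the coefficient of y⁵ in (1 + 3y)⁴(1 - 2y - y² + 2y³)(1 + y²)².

(1 + 3y)⁴ has coefficients 1,12,54,108,81 for degrees 0…4.
(1 - 2y - y² + 2y³) has coefficients 1,-2,-1,2,0,0 for degrees 0…5.
Finally multiplying by (1 + y²)², the product of all factors after the first has coefficients 1,-2,1,-2,-1,2 for degrees 0…5.
[y⁵] = 1·2 + 12·(-1) + 54·(-2) + 108·1 + 81·(-2) = -172.

-172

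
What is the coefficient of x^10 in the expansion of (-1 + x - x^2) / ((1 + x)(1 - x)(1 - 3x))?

-51668

Partial fractions give a closed form: a_n = (-3/8)·(-1)^n + (1/4)·1^n + (-7/8)·3^n.
At n = 10: a_10 = -51668.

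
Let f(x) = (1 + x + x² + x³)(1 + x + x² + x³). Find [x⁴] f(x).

(1 + x + x² + x³) has coefficients 1,1,1,1 for degrees 0…3.
(1 + x + x² + x³) has coefficients 1,1,1,1,0 for degrees 0…4.
[x⁴] = 1·0 + 1·1 + 1·1 + 1·1 = 3.

3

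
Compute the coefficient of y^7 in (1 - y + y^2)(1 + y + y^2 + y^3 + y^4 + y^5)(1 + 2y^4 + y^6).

3

(1 - y + y^2) has coefficients 1,-1,1 for degrees 0…2.
(1 + y + y^2 + y^3 + y^4 + y^5) has coefficients 1,1,1,1,1,1,0,0 for degrees 0…7.
Finally multiplying by (1 + 2y^4 + y^6), the product of all factors after the first has coefficients 1,1,1,1,3,3,3,3 for degrees 0…7.
[y^7] = 1·3 − 1·3 + 1·3 = 3.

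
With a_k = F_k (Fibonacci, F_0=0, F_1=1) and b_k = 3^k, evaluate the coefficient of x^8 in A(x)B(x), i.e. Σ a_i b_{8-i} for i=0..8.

Write out a_i and b_{8-i} for i = 0,…,8 and sum the products.
Σ = 0·6561 + 1·2187 + 1·729 + 2·243 + 3·81 + 5·27 + 8·9 + 13·3 + 21·1 = 3912.

3912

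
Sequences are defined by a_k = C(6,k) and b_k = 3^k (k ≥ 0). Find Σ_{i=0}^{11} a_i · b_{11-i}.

Write out a_i and b_{11-i} for i = 0,…,11 and sum the products.
Σ = 1·177147 + 6·59049 + 15·19683 + 20·6561 + 15·2187 + 6·729 + 1·243 + 0·81 + 0·27 + 0·9 + 0·3 + 0·1 = 995328.

995328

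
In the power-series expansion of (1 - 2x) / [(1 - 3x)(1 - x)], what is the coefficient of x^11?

88574

Partial fractions give a closed form: a_n = (1/2)·3^n + (1/2)·1^n.
At n = 11: a_11 = 88574.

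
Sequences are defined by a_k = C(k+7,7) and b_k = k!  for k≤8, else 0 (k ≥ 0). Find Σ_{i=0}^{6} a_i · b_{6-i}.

6432

The convolution is the t^6 coefficient of A(t)B(t).
Σ = 1·720 + 8·120 + 36·24 + 120·6 + 330·2 + 792·1 + 1716·1 = 6432.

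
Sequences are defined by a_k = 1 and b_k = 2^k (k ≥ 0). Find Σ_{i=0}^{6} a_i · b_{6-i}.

127

This is [x^6] in the product of the two ordinary generating functions.
Σ = 1·64 + 1·32 + 1·16 + 1·8 + 1·4 + 1·2 + 1·1 = 127.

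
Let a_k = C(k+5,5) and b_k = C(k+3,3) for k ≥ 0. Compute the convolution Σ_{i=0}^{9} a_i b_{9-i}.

48620

Write out a_i and b_{9-i} for i = 0,…,9 and sum the products.
Σ = 1·220 + 6·165 + 21·120 + 56·84 + 126·56 + 252·35 + 462·20 + 792·10 + 1287·4 + 2002·1 = 48620.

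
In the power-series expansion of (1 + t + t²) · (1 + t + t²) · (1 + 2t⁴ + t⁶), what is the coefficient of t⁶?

(1 + t + t²) has coefficients 1,1,1 for degrees 0…2.
(1 + t + t²) has coefficients 1,1,1,0,0,0,0 for degrees 0…6.
Finally multiplying by (1 + 2t⁴ + t⁶), the product of all factors after the first has coefficients 1,1,1,0,2,2,3 for degrees 0…6.
[t⁶] = 1·3 + 1·2 + 1·2 = 7.

7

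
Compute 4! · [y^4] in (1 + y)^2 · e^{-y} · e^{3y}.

128

The EGF product rule gives c_4 = Σ_{k_1+k_2+k_3=4} C(4; k_1,k_2,k_3) · ∏ g_i(k_i), where (1+y)^2 gives the falling factorial (2)_k; e^{-y} gives (-1)^k; e^{3y} gives (3)^k.
g_1(k) for k = 0…4: 1, 2, 2, 0, 0.
g_2(k) for k = 0…4: 1, -1, 1, -1, 1.
g_3(k) for k = 0…4: 1, 3, 9, 27, 81.
First combine the last two factors: h(k) = Σ_j C(k,j)·g_2(j)·g_3(k−j) for k = 0…4: 1, 2, 4, 8, 16.
c_4 = Σ_k C(4,k)·g_1(k)·h(4−k) = 1·1·16 + 4·2·8 + 6·2·4 = 16 + 64 + 48 = 128.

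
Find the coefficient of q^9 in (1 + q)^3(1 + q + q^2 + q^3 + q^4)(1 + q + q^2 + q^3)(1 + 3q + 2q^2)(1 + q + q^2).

368

(1 + q)^3 has coefficients 1,3,3,1 for degrees 0…3.
(1 + q + q^2 + q^3 + q^4) has coefficients 1,1,1,1,1,0,0,0,0,0 for degrees 0…9.
Multiplying by (1 + q + q^2 + q^3) gives running coefficients 1,2,3,4,4,3,2,1,0,0 for degrees 0…9.
Multiplying by (1 + 3q + 2q^2) gives running coefficients 1,5,11,17,22,23,19,13,7,2 for degrees 0…9.
Finally multiplying by (1 + q + q^2), the product of all factors after the first has coefficients 1,6,17,33,50,62,64,55,39,22 for degrees 0…9.
[q^9] = 1·22 + 3·39 + 3·55 + 1·64 = 368.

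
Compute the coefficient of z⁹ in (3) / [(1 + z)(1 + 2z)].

The denominator gives the recurrence a_n = −3a_(n−1) − 2a_(n−2) for n ≥ 2; the numerator fixes a_0 = 3, a_1 = -9.
Iterating: 3, -9, 21, -45, 93, -189, 381, -765, 1533, -3069, so a_9 = -3069.

-3069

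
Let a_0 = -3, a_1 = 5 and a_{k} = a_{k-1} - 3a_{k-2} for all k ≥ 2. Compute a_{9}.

The ordinary generating function has denominator 1 - x + 3x^2.
Iterating the recurrence: a_0,…,a_{9} = -3, 5, 14, -1, -43, -40, 89, 209, -58, -685.

-685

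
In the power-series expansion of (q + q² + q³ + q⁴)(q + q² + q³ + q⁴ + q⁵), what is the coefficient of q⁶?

4

(q + q² + q³ + q⁴) has coefficients 0,1,1,1,1 for degrees 0…4.
(q + q² + q³ + q⁴ + q⁵) has coefficients 0,1,1,1,1,1,0 for degrees 0…6.
[q⁶] = 1·1 + 1·1 + 1·1 + 1·1 = 4.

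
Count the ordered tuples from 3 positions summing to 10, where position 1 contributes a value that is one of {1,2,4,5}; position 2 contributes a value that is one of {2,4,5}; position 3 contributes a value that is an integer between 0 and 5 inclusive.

10

The generating function for the choices is (y + y^2 + y^4 + y^5)·(y^2 + y^4 + y^5)·(1 + y + y^2 + y^3 + y^4 + y^5); the count is [y^10].
(y + y^2 + y^4 + y^5) has coefficients 0,1,1,0,1,1 for degrees 0…5.
(y^2 + y^4 + y^5) has coefficients 0,0,1,0,1,1,0,0,0,0,0 for degrees 0…10.
Finally multiplying by (1 + y + y^2 + y^3 + y^4 + y^5), the product of all factors after the first has coefficients 0,0,1,1,2,3,3,3,2,2,1 for degrees 0…10.
[y^10] = 1·2 + 1·2 + 1·3 + 1·3 = 10.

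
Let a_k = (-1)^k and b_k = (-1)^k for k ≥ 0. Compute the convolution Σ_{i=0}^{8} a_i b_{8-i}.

9

The convolution is the t^8 coefficient of A(t)B(t).
Σ = 1·1 − 1·(-1) + 1·1 − 1·(-1) + 1·1 − 1·(-1) + 1·1 − 1·(-1) + 1·1 = 9.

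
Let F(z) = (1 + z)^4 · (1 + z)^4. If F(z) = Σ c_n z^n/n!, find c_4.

1680

The EGF product rule gives c_4 = Σ_{k_1+k_2=4} C(4; k_1,k_2) · ∏ g_i(k_i), where (1+z)^4 gives the falling factorial (4)_k; (1+z)^4 gives the falling factorial (4)_k.
g_1(k) for k = 0…4: 1, 4, 12, 24, 24.
g_2(k) for k = 0…4: 1, 4, 12, 24, 24.
c_4 = Σ_k C(4,k)·g_1(k)·g_2(4−k) = 1·1·24 + 4·4·24 + 6·12·12 + 4·24·4 + 1·24·1 = 24 + 384 + 864 + 384 + 24 = 1680.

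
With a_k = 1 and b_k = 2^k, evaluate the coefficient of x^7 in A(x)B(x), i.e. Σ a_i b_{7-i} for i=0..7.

255

Write out a_i and b_{7-i} for i = 0,…,7 and sum the products.
Σ = 1·128 + 1·64 + 1·32 + 1·16 + 1·8 + 1·4 + 1·2 + 1·1 = 255.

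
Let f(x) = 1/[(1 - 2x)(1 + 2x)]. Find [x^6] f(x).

Partial fractions give a closed form: a_n = (1/2)·2^n + (1/2)·(-2)^n.
At n = 6: a_6 = 64.

64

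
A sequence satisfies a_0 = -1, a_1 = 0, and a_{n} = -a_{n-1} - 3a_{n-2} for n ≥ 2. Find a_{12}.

The ordinary generating function has denominator 1 + t + 3t^2.
Iterating the recurrence: a_0,…,a_{12} = -1, 0, 3, -3, -6, 15, 3, -48, 39, 105, -222, -93, 759.

759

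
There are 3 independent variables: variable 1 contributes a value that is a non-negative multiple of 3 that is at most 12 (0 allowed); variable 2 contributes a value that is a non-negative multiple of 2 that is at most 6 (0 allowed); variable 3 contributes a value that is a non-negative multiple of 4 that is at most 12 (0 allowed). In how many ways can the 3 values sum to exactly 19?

3

The generating function for the choices is (1 + x³ + x⁶ + x⁹ + x¹²)·(1 + x² + x⁴ + x⁶)·(1 + x⁴ + x⁸ + x¹²); the count is [x¹⁹].
(1 + x³ + x⁶ + x⁹ + x¹²) has coefficients 1,0,0,1,0,0,1,0,0,1,0,0,1 for degrees 0…12.
(1 + x² + x⁴ + x⁶) has coefficients 1,0,1,0,1,0,1,0,0,0,0,0,0,0,0,0,0,0,0,0 for degrees 0…19.
Finally multiplying by (1 + x⁴ + x⁸ + x¹²), the product of all factors after the first has coefficients 1,0,1,0,2,0,2,0,2,0,2,0,2,0,2,0,1,0,1,0 for degrees 0…19.
[x¹⁹] = 1·0 + 1·1 + 1·0 + 1·2 + 1·0 = 3.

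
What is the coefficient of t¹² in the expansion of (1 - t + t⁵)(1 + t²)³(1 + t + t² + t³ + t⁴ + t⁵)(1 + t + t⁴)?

14

(1 - t + t⁵) has coefficients 1,-1,0,0,0,1 for degrees 0…5.
(1 + t²)³ has coefficients 1,0,3,0,3,0,1,0,0,0,0,0,0 for degrees 0…12.
Multiplying by (1 + t + t² + t³ + t⁴ + t⁵) gives running coefficients 1,1,4,4,7,7,7,7,4,4,1,1,0 for degrees 0…12.
Finally multiplying by (1 + t + t⁴), the product of all factors after the first has coefficients 1,2,5,8,12,15,18,18,18,15,12,9,5 for degrees 0…12.
[t¹²] = 1·5 − 1·9 + 1·18 = 14.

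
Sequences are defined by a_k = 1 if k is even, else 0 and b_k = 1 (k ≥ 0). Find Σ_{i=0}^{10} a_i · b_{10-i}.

6

Write out a_i and b_{10-i} for i = 0,…,10 and sum the products.
Σ = 1·1 + 0·1 + 1·1 + 0·1 + 1·1 + 0·1 + 1·1 + 0·1 + 1·1 + 0·1 + 1·1 = 6.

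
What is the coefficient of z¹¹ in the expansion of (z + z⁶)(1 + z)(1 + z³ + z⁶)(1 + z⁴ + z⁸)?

(z + z⁶) has coefficients 0,1,0,0,0,0,1 for degrees 0…6.
(1 + z) has coefficients 1,1,0,0,0,0,0,0,0,0,0,0 for degrees 0…11.
Multiplying by (1 + z³ + z⁶) gives running coefficients 1,1,0,1,1,0,1,1,0,0,0,0 for degrees 0…11.
Finally multiplying by (1 + z⁴ + z⁸), the product of all factors after the first has coefficients 1,1,0,1,2,1,1,2,2,1,1,2 for degrees 0…11.
[z¹¹] = 1·1 + 1·1 = 2.

2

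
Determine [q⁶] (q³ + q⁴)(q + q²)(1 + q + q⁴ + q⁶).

(q³ + q⁴) has coefficients 0,0,0,1,1 for degrees 0…4.
(q + q²) has coefficients 0,1,1,0,0,0,0 for degrees 0…6.
Finally multiplying by (1 + q + q⁴ + q⁶), the product of all factors after the first has coefficients 0,1,2,1,0,1,1 for degrees 0…6.
[q⁶] = 1·1 + 1·2 = 3.

3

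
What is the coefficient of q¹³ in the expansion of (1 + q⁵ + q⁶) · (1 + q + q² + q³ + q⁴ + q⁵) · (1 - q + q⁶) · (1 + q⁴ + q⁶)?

(1 + q⁵ + q⁶) has coefficients 1,0,0,0,0,1,1 for degrees 0…6.
(1 + q + q² + q³ + q⁴ + q⁵) has coefficients 1,1,1,1,1,1,0,0,0,0,0,0,0,0 for degrees 0…13.
Multiplying by (1 - q + q⁶) gives running coefficients 1,0,0,0,0,0,0,1,1,1,1,1,0,0 for degrees 0…13.
Finally multiplying by (1 + q⁴ + q⁶), the product of all factors after the first has coefficients 1,0,0,0,1,0,1,1,1,1,1,2,1,2 for degrees 0…13.
[q¹³] = 1·2 + 1·1 + 1·1 = 4.

4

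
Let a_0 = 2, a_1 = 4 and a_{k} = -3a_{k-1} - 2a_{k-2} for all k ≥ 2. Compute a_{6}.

-376

The ordinary generating function has denominator 1 + 3z + 2z^2.
Iterating the recurrence: a_0,…,a_{6} = 2, 4, -16, 40, -88, 184, -376.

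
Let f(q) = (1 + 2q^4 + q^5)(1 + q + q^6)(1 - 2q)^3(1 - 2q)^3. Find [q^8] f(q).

(1 + 2q^4 + q^5) has coefficients 1,0,0,0,2,1 for degrees 0…5.
(1 + q + q^6) has coefficients 1,1,0,0,0,0,1,0,0 for degrees 0…8.
Multiplying by (1 - 2q)^3 gives running coefficients 1,-5,6,4,-8,0,1,-6,12 for degrees 0…8.
Finally multiplying by (1 - 2q)^3, the product of all factors after the first has coefficients 1,-11,48,-100,80,48,-127,52,60 for degrees 0…8.
[q^8] = 1·60 + 2·80 + 1·(-100) = 120.

120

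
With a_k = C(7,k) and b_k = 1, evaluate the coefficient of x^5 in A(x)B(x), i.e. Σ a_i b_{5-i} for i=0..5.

120

This is [x^5] in the product of the two ordinary generating functions.
Σ = 1·1 + 7·1 + 21·1 + 35·1 + 35·1 + 21·1 = 120.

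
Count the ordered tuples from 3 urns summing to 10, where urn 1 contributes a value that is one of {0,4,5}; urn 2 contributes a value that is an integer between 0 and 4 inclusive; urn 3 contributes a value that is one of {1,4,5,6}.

The generating function for the choices is (1 + t⁴ + t⁵)·(1 + t + t² + t³ + t⁴)·(t + t⁴ + t⁵ + t⁶); the count is [t¹⁰].
(1 + t⁴ + t⁵) has coefficients 1,0,0,0,1,1 for degrees 0…5.
(1 + t + t² + t³ + t⁴) has coefficients 1,1,1,1,1,0,0,0,0,0,0 for degrees 0…10.
Finally multiplying by (t + t⁴ + t⁵ + t⁶), the product of all factors after the first has coefficients 0,1,1,1,2,3,3,3,3,2,1 for degrees 0…10.
[t¹⁰] = 1·1 + 1·3 + 1·3 = 7.

7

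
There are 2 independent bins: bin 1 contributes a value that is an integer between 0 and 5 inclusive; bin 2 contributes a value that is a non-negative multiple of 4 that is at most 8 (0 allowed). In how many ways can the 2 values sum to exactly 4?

2

The generating function for the choices is (1 + y + y^2 + y^3 + y^4 + y^5)·(1 + y^4 + y^8); the count is [y^4].
(1 + y + y^2 + y^3 + y^4 + y^5) has coefficients 1,1,1,1,1 for degrees 0…4.
(1 + y^4 + y^8) has coefficients 1,0,0,0,1 for degrees 0…4.
[y^4] = 1·1 + 1·0 + 1·0 + 1·0 + 1·1 = 2.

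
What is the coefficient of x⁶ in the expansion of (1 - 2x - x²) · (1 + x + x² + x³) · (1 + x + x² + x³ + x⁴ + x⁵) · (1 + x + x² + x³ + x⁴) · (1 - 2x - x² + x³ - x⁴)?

20

(1 - 2x - x²) has coefficients 1,-2,-1 for degrees 0…2.
(1 + x + x² + x³) has coefficients 1,1,1,1,0,0,0 for degrees 0…6.
Multiplying by (1 + x + x² + x³ + x⁴ + x⁵) gives running coefficients 1,2,3,4,4,4,3 for degrees 0…6.
Multiplying by (1 + x + x² + x³ + x⁴) gives running coefficients 1,3,6,10,14,17,18 for degrees 0…6.
Finally multiplying by (1 - 2x - x² + x³ - x⁴), the product of all factors after the first has coefficients 1,1,-1,-4,-10,-18,-26 for degrees 0…6.
[x⁶] = 1·(-26) − 2·(-18) − 1·(-10) = 20.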